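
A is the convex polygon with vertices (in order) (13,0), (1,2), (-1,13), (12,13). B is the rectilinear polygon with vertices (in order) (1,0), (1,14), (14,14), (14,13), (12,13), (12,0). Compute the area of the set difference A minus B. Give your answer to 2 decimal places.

|A| = 148.5, |A∩B| = 131.0833.
|A ∖ B| = |A| − |A∩B| = 148.5 − 131.0833 = 17.42.

17.42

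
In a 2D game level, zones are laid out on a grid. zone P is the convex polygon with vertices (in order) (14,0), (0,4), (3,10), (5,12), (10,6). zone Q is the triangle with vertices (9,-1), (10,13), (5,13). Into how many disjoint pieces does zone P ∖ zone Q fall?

2

zone P ∖ zone Q splits into 2 disjoint pieces (area 13.0232, area 43.2715).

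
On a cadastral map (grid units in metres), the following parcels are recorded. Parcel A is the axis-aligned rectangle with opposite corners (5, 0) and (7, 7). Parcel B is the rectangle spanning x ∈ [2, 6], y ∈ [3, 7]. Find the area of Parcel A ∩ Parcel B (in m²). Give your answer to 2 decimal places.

|Parcel A∩Parcel B|: x∈[5,6], y∈[3,7] → 1·4 = 4.

4.00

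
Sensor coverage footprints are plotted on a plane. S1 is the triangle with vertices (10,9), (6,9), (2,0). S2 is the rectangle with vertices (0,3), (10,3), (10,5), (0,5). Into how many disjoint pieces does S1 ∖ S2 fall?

2

S1 ∖ S2 splits into 2 disjoint pieces (area 12.4444, area 2).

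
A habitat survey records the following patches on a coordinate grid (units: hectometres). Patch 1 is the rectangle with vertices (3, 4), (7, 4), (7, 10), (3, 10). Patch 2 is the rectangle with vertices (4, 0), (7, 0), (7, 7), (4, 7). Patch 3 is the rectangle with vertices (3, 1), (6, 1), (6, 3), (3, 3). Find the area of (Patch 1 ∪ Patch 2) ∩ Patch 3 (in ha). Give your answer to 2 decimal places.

4.00

The region (Patch 1 ∪ Patch 2) ∩ Patch 3 is the polygon with vertices (4,3), (6,3), (6,1), (4,1).
By the shoelace formula its area is 4.00.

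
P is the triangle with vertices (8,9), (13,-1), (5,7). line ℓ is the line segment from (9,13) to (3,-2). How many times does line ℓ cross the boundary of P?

2

The segment meets the boundary at (6.143,5.857), (7.182,8.455).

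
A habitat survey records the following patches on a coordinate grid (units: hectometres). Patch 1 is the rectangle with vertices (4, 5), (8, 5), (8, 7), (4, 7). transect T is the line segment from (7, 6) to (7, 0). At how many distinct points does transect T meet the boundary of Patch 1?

1

The segment meets the boundary at (7,5).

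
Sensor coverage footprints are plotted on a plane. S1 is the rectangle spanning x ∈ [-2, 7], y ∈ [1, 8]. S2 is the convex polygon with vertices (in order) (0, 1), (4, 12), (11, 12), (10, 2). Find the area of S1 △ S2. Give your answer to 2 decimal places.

75.72

|S1| = 63, |S2| = 88, |S1∩S2| = 37.6409.
|S1 △ S2| = |S1| + |S2| − 2·|S1∩S2| = 63 + 88 − 75.2818 = 75.72.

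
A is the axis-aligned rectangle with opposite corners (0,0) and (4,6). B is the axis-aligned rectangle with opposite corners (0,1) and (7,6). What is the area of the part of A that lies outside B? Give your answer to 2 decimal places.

4.00

|A∩B|: x∈[0,4], y∈[1,6] → 4·5 = 20.
|A| = 24.
|A ∖ B| = |A| − |A∩B| = 24 − 20 = 4.00.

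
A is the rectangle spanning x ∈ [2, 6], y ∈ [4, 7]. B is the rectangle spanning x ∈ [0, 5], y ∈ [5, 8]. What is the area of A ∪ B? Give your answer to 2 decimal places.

21.00

By inclusion–exclusion:
Individual areas: |A| = 12, |B| = 15.
|A∩B|: x∈[2,5], y∈[5,7] → 3·2 = 6.
|A ∪ B| = 27 − 6 = 21.00.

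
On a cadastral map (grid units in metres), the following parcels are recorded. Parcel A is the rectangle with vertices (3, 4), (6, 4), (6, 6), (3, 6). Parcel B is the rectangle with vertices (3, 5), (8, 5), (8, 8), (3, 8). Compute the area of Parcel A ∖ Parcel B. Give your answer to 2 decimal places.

|Parcel A∩Parcel B|: x∈[3,6], y∈[5,6] → 3·1 = 3.
|Parcel A| = 6.
|Parcel A ∖ Parcel B| = |Parcel A| − |Parcel A∩Parcel B| = 6 − 3 = 3.00.

3.00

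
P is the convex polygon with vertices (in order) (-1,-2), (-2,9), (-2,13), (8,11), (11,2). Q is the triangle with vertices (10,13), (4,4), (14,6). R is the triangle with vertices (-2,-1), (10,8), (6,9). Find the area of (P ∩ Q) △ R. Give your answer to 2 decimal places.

|P ∩ Q| = 16.2951.
|(P ∩ Q) ∩ R| = 8.6935.
|(P ∩ Q) △ R| = 16.2951 + 24 − 17.387 = 22.91.

22.91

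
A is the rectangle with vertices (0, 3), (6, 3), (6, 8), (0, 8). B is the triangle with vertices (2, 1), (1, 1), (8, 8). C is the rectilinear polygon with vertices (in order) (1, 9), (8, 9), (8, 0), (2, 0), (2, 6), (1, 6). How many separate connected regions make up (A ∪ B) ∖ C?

(A ∪ B) ∖ C splits into 2 disjoint pieces (area 0.5, area 8).

2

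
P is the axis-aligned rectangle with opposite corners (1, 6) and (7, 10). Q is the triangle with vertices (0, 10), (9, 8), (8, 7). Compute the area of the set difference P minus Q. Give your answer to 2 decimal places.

20.33

|P| = 24, |P∩Q| = 3.6667.
|P ∖ Q| = |P| − |P∩Q| = 24 − 3.6667 = 20.33.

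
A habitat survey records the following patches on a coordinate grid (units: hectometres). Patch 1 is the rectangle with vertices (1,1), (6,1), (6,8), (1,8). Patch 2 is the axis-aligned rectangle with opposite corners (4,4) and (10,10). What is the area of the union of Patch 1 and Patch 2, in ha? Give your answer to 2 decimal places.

By inclusion–exclusion:
Individual areas: |Patch 1| = 35, |Patch 2| = 36.
|Patch 1∩Patch 2|: x∈[4,6], y∈[4,8] → 2·4 = 8.
|Patch 1 ∪ Patch 2| = 71 − 8 = 63.00.

63.00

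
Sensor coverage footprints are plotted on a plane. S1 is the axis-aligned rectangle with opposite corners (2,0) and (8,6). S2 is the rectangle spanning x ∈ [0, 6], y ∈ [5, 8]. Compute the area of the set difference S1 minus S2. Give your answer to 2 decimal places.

|S1∩S2|: x∈[2,6], y∈[5,6] → 4·1 = 4.
|S1| = 36.
|S1 ∖ S2| = |S1| − |S1∩S2| = 36 − 4 = 32.00.

32.00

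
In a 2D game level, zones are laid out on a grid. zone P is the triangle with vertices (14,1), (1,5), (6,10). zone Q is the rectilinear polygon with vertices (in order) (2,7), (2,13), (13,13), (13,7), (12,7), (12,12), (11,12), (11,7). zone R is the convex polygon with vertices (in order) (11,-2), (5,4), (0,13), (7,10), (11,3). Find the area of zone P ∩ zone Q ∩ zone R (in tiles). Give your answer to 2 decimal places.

The intersection is the polygon with vertices (8.667,7), (3.333,7), (3.214,7.214), (6,10).
By the shoelace formula its area is 8.46.

8.46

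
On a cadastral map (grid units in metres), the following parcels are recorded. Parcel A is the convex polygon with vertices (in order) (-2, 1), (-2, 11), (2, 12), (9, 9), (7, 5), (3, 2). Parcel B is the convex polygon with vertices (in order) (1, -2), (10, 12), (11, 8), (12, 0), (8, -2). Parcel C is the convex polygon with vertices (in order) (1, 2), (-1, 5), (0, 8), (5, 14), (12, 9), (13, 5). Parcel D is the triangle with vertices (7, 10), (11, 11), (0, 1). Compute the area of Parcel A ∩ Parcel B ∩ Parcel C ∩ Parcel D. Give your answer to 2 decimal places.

The intersection is the polygon with vertices (8.272,9.312), (8.864,9.058), (7.047,7.406).
By the shoelace formula its area is 0.72.

0.72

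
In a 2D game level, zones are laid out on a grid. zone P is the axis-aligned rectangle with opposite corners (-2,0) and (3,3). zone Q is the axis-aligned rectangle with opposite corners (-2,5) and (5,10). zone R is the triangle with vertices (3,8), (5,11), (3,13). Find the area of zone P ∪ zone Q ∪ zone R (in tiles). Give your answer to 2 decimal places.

53.67

By inclusion–exclusion:
Individual areas: |zone P| = 15, |zone Q| = 35, |zone R| = 5.
|zone P∩zone Q| = 0 (no overlap).
|zone P∩zone R| = 0.
|zone Q∩zone R| = 1.3333.
|zone P∩zone Q∩zone R| = 0.
|zone P ∪ zone Q ∪ zone R| = 55 − 1.3333 + 0 = 53.67.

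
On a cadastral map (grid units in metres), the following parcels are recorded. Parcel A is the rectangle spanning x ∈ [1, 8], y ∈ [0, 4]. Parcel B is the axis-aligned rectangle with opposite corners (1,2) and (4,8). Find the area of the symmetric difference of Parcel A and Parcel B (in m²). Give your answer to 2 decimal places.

34.00

|Parcel A∩Parcel B|: x∈[1,4], y∈[2,4] → 3·2 = 6.
|Parcel A △ Parcel B| = |Parcel A| + |Parcel B| − 2·|Parcel A∩Parcel B| = 28 + 18 − 12 = 34.00.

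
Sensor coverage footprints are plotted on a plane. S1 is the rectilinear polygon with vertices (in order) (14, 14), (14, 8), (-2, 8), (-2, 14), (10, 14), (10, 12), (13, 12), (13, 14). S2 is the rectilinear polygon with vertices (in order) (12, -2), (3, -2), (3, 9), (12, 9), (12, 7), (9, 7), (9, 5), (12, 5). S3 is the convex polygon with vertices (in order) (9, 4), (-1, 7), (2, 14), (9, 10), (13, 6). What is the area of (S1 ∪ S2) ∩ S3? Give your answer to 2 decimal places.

59.81

|S1 ∪ S2| = 174.
|(S1 ∪ S2) ∩ S3| = 59.81.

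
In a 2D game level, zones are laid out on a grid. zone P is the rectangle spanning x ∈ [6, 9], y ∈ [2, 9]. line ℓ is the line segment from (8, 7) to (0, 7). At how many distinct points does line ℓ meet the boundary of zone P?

The segment meets the boundary at (6,7).

1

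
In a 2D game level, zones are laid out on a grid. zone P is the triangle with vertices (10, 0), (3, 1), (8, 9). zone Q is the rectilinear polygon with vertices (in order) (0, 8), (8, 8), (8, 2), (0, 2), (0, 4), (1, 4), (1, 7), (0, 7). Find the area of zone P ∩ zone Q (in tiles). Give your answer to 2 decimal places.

The intersection is the polygon with vertices (7.375,8), (8,8), (8,2), (3.625,2).
By the shoelace formula its area is 15.00.

15.00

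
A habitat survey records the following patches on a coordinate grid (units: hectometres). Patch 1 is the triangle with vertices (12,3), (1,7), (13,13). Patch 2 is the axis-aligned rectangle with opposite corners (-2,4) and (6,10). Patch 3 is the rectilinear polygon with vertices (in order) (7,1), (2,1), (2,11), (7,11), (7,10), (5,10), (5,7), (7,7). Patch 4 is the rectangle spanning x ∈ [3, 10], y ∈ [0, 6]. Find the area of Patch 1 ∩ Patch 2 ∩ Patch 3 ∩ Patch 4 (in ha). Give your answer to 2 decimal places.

0.92

The intersection is the polygon with vertices (6,5.182), (3.75,6), (6,6).
By the shoelace formula its area is 0.92.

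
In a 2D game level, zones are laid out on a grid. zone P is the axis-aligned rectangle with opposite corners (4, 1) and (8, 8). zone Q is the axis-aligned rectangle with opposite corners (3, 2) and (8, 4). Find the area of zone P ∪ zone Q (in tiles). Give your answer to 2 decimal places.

30.00

By inclusion–exclusion:
Individual areas: |zone P| = 28, |zone Q| = 10.
|zone P∩zone Q|: x∈[4,8], y∈[2,4] → 4·2 = 8.
|zone P ∪ zone Q| = 38 − 8 = 30.00.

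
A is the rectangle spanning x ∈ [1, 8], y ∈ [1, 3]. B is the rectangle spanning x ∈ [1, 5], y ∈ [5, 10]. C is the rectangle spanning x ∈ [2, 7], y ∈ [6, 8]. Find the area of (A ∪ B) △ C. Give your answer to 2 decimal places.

|A ∪ B| = 34.
|(A ∪ B) ∩ C| = 6.
|(A ∪ B) △ C| = 34 + 10 − 12 = 32.00.

32.00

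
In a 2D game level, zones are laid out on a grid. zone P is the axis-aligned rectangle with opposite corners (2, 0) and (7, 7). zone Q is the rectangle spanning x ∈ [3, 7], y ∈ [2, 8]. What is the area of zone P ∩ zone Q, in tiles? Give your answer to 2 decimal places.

|zone P∩zone Q|: x∈[3,7], y∈[2,7] → 4·5 = 20.

20.00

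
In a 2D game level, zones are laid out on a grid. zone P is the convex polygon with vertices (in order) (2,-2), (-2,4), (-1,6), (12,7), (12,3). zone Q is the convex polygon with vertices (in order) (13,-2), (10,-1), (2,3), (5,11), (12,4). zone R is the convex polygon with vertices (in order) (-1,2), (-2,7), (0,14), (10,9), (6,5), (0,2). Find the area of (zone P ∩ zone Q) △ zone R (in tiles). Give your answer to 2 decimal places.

105.35

|zone P ∩ zone Q| = 42.46.
|(zone P ∩ zone Q) ∩ zone R| = 8.8053.
|(zone P ∩ zone Q) △ zone R| = 42.46 + 80.5 − 17.6106 = 105.35.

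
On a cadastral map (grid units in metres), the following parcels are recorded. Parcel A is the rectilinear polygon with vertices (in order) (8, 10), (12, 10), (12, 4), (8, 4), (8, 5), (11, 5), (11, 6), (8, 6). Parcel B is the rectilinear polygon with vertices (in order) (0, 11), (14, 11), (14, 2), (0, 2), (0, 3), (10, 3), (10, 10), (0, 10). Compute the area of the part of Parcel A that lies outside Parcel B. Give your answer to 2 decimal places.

|Parcel A| = 21, |Parcel A∩Parcel B| = 11.
|Parcel A ∖ Parcel B| = |Parcel A| − |Parcel A∩Parcel B| = 21 − 11 = 10.00.

10.00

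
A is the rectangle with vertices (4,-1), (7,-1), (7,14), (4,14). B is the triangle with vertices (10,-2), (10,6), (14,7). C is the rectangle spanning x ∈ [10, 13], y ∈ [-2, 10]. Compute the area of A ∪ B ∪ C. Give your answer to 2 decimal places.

82.00

By inclusion–exclusion:
Individual areas: |A| = 45, |B| = 16, |C| = 36.
|A∩B| = 0.
|A∩C| = 0 (no overlap).
|B∩C| = 15.
|A∩B∩C| = 0.
|A ∪ B ∪ C| = 97 − 15 + 0 = 82.00.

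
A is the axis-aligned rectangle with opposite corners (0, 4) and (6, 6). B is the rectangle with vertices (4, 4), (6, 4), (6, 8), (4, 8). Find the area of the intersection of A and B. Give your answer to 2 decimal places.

4.00

|A∩B|: x∈[4,6], y∈[4,6] → 2·2 = 4.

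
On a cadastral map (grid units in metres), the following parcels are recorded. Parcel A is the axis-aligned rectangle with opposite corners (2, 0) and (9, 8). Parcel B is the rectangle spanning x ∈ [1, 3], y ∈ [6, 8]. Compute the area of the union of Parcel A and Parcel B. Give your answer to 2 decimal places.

58.00

By inclusion–exclusion:
Individual areas: |Parcel A| = 56, |Parcel B| = 4.
|Parcel A∩Parcel B|: x∈[2,3], y∈[6,8] → 1·2 = 2.
|Parcel A ∪ Parcel B| = 60 − 2 = 58.00.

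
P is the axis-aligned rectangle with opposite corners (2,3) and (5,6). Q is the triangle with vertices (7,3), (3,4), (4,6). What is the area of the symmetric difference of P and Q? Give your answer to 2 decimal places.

7.50

|P| = 9, |Q| = 4.5, |P∩Q| = 3.
|P △ Q| = |P| + |Q| − 2·|P∩Q| = 9 + 4.5 − 6 = 7.50.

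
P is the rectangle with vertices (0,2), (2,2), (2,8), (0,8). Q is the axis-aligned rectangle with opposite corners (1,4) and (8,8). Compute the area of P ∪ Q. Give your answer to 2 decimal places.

By inclusion–exclusion:
Individual areas: |P| = 12, |Q| = 28.
|P∩Q|: x∈[1,2], y∈[4,8] → 1·4 = 4.
|P ∪ Q| = 40 − 4 = 36.00.

36.00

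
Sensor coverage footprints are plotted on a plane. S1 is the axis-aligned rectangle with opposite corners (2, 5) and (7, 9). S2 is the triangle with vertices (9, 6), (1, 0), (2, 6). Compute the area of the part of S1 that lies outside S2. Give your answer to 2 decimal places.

15.00

|S1| = 20, |S1∩S2| = 5.
|S1 ∖ S2| = |S1| − |S1∩S2| = 20 − 5 = 15.00.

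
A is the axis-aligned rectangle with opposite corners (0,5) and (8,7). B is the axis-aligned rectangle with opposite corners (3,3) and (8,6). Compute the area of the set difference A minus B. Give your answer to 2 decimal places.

11.00

|A∩B|: x∈[3,8], y∈[5,6] → 5·1 = 5.
|A| = 16.
|A ∖ B| = |A| − |A∩B| = 16 − 5 = 11.00.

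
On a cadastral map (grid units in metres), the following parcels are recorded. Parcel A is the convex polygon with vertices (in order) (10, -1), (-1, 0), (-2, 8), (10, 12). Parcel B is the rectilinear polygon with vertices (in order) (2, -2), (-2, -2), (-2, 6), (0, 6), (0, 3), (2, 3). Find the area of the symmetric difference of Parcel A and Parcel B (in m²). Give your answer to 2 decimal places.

|Parcel A| = 121.5, |Parcel B| = 26, |Parcel A∩Parcel B| = 14.6591.
|Parcel A △ Parcel B| = |Parcel A| + |Parcel B| − 2·|Parcel A∩Parcel B| = 121.5 + 26 − 29.3182 = 118.18.

118.18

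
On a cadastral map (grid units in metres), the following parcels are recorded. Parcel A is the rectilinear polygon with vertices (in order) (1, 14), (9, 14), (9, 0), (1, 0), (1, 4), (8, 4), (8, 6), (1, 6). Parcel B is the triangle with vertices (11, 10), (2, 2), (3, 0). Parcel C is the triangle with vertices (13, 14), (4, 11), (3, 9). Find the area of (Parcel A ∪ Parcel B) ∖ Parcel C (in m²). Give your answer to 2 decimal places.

|Parcel A ∪ Parcel B| = 101.9722.
|(Parcel A ∪ Parcel B) ∩ Parcel C| = 6.1667.
|(Parcel A ∪ Parcel B) ∖ Parcel C| = 101.9722 − 6.1667 = 95.81.

95.81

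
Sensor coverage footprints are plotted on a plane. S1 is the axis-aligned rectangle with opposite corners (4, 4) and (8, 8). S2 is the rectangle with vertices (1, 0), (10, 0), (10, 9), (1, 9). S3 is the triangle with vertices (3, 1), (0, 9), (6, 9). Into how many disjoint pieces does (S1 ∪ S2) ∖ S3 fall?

1

(S1 ∪ S2) ∖ S3 is a single connected region.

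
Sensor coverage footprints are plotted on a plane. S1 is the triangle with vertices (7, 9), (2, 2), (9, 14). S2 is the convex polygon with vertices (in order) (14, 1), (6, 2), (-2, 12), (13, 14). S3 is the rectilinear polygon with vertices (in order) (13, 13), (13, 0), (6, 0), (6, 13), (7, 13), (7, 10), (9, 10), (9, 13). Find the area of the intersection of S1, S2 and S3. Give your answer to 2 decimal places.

The intersection is the polygon with vertices (7,10.571), (7,10), (7.4,10), (7,9), (6,7.6), (6,8.857).
By the shoelace formula its area is 1.61.

1.61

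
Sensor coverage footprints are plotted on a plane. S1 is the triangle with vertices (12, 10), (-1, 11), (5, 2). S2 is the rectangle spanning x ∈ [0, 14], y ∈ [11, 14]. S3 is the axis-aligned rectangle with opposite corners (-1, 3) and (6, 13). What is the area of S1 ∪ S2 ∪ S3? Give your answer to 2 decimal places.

122.73

By inclusion–exclusion:
Individual areas: |S1| = 55.5, |S2| = 42, |S3| = 70.
|S1∩S2| = 0.
|S1∩S3| = 32.7731.
|S2∩S3|: x∈[0,6], y∈[11,13] → 6·2 = 12.
|S1∩S2∩S3| = 0.
|S1 ∪ S2 ∪ S3| = 167.5 − 44.7731 + 0 = 122.73.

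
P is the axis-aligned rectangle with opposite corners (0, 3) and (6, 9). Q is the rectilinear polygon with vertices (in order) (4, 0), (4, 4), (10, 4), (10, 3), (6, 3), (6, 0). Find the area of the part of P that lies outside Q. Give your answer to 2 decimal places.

34.00

|P| = 36, |P∩Q| = 2.
|P ∖ Q| = |P| − |P∩Q| = 36 − 2 = 34.00.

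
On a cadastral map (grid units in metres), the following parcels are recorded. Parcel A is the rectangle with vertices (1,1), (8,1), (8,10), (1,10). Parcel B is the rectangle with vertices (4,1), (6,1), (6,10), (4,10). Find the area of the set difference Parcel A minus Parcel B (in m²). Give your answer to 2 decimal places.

|Parcel A∩Parcel B|: x∈[4,6], y∈[1,10] → 2·9 = 18.
|Parcel A| = 63.
|Parcel A ∖ Parcel B| = |Parcel A| − |Parcel A∩Parcel B| = 63 − 18 = 45.00.

45.00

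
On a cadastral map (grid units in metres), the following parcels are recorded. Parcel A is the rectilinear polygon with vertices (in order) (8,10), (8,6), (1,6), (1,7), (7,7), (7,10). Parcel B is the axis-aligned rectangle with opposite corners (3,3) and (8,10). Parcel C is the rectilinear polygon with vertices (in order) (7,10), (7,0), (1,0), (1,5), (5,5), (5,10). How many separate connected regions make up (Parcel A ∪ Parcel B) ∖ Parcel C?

(Parcel A ∪ Parcel B) ∖ Parcel C splits into 2 disjoint pieces (area 7, area 12).

2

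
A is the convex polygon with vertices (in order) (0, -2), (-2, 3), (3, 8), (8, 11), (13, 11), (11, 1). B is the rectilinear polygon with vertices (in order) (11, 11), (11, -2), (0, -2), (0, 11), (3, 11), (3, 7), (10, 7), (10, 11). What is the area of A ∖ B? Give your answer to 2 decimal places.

37.50

|A| = 122.5, |A∩B| = 85.
|A ∖ B| = |A| − |A∩B| = 122.5 − 85 = 37.50.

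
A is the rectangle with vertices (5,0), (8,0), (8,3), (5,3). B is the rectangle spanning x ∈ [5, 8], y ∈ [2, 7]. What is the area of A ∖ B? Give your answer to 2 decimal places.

6.00

|A∩B|: x∈[5,8], y∈[2,3] → 3·1 = 3.
|A| = 9.
|A ∖ B| = |A| − |A∩B| = 9 − 3 = 6.00.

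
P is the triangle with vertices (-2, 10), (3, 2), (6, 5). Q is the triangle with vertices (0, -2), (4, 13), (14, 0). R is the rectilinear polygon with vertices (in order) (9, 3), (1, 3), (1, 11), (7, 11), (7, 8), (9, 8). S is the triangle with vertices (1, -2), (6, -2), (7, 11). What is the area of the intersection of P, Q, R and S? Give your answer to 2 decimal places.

3.22

The intersection is the polygon with vertices (3.308,3), (4.627,5.858), (6,5), (4,3).
By the shoelace formula its area is 3.22.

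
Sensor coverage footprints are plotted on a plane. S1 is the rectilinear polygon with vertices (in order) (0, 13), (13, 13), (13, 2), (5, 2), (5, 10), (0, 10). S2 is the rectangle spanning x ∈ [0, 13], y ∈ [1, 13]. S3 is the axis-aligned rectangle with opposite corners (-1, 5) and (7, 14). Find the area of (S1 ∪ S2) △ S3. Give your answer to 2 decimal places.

|S1 ∪ S2| = 156.
|(S1 ∪ S2) ∩ S3| = 56.
|(S1 ∪ S2) △ S3| = 156 + 72 − 112 = 116.00.

116.00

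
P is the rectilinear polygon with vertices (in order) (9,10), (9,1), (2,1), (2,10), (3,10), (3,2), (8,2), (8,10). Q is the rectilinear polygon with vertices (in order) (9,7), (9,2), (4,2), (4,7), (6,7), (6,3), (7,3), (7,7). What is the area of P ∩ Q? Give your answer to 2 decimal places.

5.00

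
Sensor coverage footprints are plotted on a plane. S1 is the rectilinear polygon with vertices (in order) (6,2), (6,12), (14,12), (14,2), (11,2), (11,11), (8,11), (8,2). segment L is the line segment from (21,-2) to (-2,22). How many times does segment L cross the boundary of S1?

4

The segment meets the boundary at (7.583,12), (8.542,11), (11,8.435), (14,5.304).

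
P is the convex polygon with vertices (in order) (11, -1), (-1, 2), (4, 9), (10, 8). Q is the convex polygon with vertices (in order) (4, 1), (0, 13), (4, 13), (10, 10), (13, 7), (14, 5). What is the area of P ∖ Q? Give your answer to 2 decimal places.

29.80

|P| = 76, |P∩Q| = 46.1983.
|P ∖ Q| = |P| − |P∩Q| = 76 − 46.1983 = 29.80.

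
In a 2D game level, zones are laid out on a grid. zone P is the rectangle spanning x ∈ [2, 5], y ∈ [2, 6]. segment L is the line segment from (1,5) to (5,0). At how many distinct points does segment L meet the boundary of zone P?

2

The segment meets the boundary at (3.4,2), (2,3.75).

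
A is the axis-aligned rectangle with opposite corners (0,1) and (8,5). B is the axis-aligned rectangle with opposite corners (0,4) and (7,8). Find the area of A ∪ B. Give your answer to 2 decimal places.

By inclusion–exclusion:
Individual areas: |A| = 32, |B| = 28.
|A∩B|: x∈[0,7], y∈[4,5] → 7·1 = 7.
|A ∪ B| = 60 − 7 = 53.00.

53.00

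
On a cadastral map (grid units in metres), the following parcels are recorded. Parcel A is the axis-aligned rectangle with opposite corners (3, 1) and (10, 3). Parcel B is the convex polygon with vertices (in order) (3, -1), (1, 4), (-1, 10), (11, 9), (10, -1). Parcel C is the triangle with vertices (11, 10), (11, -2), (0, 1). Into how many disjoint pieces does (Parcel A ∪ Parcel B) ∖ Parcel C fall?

2

(Parcel A ∪ Parcel B) ∖ Parcel C splits into 2 disjoint pieces (area 40.7464, area 2.8741).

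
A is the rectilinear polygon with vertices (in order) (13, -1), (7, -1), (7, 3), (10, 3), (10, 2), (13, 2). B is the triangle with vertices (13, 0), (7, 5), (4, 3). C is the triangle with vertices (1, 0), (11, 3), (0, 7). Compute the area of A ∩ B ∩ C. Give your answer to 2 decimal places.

The intersection is the polygon with vertices (9.4,3), (9.823,2.647), (7.316,1.895), (7,2), (7,3).
By the shoelace formula its area is 2.09.

2.09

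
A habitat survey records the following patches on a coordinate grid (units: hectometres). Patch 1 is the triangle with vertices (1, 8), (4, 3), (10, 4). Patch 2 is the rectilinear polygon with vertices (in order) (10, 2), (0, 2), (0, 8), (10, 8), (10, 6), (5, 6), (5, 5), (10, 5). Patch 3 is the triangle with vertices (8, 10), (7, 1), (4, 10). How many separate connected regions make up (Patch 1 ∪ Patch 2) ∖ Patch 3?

(Patch 1 ∪ Patch 2) ∖ Patch 3 splits into 3 disjoint pieces (area 8.1864, area 34, area 4.6667).

3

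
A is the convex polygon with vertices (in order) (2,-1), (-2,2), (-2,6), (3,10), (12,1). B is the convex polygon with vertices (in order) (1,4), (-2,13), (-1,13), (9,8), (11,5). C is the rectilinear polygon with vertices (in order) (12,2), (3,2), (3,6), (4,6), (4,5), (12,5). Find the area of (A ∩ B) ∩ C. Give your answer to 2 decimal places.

3.79

The region (A ∩ B) ∩ C is the polygon with vertices (8.273,4.727), (3,4.2), (3,6), (4,6), (4,5), (8,5).
By the shoelace formula its area is 3.79.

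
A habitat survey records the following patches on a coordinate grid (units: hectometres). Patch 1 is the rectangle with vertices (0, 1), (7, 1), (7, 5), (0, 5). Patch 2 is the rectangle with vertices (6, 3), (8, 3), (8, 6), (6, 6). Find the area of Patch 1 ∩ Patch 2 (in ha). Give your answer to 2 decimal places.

|Patch 1∩Patch 2|: x∈[6,7], y∈[3,5] → 1·2 = 2.

2.00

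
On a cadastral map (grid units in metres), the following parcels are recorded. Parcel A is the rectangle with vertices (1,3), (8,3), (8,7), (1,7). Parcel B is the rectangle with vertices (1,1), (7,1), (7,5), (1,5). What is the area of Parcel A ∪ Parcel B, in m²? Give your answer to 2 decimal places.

40.00

By inclusion–exclusion:
Individual areas: |Parcel A| = 28, |Parcel B| = 24.
|Parcel A∩Parcel B|: x∈[1,7], y∈[3,5] → 6·2 = 12.
|Parcel A ∪ Parcel B| = 52 − 12 = 40.00.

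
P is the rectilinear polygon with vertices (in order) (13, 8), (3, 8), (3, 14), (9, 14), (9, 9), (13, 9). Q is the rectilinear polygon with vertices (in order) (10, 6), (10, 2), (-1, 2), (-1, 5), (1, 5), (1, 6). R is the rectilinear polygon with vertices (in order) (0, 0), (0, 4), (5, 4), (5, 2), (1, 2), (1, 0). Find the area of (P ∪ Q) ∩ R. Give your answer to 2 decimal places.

The region (P ∪ Q) ∩ R is the polygon with vertices (1,2), (0,2), (0,4), (5,4), (5,2).
By the shoelace formula its area is 10.00.

10.00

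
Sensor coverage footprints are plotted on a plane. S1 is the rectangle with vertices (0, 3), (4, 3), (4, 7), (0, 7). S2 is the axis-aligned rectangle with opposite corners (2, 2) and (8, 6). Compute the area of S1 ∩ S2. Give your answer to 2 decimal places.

6.00

|S1∩S2|: x∈[2,4], y∈[3,6] → 2·3 = 6.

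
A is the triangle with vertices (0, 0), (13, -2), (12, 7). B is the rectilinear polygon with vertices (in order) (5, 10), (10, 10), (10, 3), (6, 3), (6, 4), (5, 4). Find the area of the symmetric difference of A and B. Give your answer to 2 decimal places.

78.17

|A| = 57.5, |B| = 34, |A∩B| = 6.6667.
|A △ B| = |A| + |B| − 2·|A∩B| = 57.5 + 34 − 13.3333 = 78.17.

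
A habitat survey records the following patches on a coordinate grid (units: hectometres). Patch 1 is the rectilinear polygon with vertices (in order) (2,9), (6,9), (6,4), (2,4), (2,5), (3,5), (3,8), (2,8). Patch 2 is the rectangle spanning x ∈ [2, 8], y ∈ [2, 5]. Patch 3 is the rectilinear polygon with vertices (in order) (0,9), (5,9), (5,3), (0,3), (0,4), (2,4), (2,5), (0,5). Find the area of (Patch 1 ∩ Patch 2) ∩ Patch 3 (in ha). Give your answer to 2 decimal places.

The region (Patch 1 ∩ Patch 2) ∩ Patch 3 is the polygon with vertices (2,4), (2,5), (3,5), (5,5), (5,4).
By the shoelace formula its area is 3.00.

3.00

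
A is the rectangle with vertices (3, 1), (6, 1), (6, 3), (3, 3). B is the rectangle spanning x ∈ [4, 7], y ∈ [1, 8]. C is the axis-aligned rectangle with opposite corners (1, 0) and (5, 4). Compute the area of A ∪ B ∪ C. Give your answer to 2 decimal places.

34.00

By inclusion–exclusion:
Individual areas: |A| = 6, |B| = 21, |C| = 16.
|A∩B|: x∈[4,6], y∈[1,3] → 2·2 = 4.
|A∩C|: x∈[3,5], y∈[1,3] → 2·2 = 4.
|B∩C|: x∈[4,5], y∈[1,4] → 1·3 = 3.
|A∩B∩C| = 2.
|A ∪ B ∪ C| = 43 − 11 + 2 = 34.00.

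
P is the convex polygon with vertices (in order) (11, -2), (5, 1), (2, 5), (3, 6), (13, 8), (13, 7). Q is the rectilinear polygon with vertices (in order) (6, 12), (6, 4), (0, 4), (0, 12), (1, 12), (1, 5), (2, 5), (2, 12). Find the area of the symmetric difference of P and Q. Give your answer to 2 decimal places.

|P| = 64.5, |Q| = 41, |P∩Q| = 8.025.
|P △ Q| = |P| + |Q| − 2·|P∩Q| = 64.5 + 41 − 16.05 = 89.45.

89.45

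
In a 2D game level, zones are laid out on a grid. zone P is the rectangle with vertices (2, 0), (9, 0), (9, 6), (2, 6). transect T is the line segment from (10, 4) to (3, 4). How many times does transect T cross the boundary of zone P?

The segment meets the boundary at (9,4).

1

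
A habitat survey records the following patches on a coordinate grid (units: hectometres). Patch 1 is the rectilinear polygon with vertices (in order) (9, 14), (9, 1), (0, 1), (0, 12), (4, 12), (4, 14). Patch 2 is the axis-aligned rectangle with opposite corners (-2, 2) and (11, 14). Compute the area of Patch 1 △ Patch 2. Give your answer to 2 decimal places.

65.00

|Patch 1| = 109, |Patch 2| = 156, |Patch 1∩Patch 2| = 100.
|Patch 1 △ Patch 2| = |Patch 1| + |Patch 2| − 2·|Patch 1∩Patch 2| = 109 + 156 − 200 = 65.00.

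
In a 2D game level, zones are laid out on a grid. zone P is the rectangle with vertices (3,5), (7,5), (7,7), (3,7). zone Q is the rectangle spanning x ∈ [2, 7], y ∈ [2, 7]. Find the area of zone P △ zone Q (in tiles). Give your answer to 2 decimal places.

17.00

|zone P∩zone Q|: x∈[3,7], y∈[5,7] → 4·2 = 8.
|zone P △ zone Q| = |zone P| + |zone Q| − 2·|zone P∩zone Q| = 8 + 25 − 16 = 17.00.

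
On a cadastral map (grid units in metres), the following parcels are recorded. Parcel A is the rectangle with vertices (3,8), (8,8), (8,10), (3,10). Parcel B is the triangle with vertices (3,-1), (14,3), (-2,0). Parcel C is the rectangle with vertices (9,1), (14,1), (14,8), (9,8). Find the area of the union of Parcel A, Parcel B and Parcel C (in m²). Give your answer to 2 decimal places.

By inclusion–exclusion:
Individual areas: |Parcel A| = 10, |Parcel B| = 15.5, |Parcel C| = 35.
|Parcel A∩Parcel B| = 0.
|Parcel A∩Parcel C| = 0 (no overlap).
|Parcel B∩Parcel C| = 2.2017.
|Parcel A∩Parcel B∩Parcel C| = 0.
|Parcel A ∪ Parcel B ∪ Parcel C| = 60.5 − 2.2017 + 0 = 58.30.

58.30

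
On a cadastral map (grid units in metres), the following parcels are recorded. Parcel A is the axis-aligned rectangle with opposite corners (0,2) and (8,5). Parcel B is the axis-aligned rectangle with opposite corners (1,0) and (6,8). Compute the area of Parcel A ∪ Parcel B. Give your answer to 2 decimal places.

By inclusion–exclusion:
Individual areas: |Parcel A| = 24, |Parcel B| = 40.
|Parcel A∩Parcel B|: x∈[1,6], y∈[2,5] → 5·3 = 15.
|Parcel A ∪ Parcel B| = 64 − 15 = 49.00.

49.00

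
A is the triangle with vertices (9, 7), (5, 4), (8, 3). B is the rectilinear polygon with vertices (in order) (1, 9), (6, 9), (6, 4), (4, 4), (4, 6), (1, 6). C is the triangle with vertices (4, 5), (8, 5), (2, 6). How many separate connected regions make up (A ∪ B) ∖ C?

(A ∪ B) ∖ C splits into 2 disjoint pieces (area 7.9356, area 16).

2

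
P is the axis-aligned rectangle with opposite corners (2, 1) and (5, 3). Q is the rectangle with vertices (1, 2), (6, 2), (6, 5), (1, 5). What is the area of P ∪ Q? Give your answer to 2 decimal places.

By inclusion–exclusion:
Individual areas: |P| = 6, |Q| = 15.
|P∩Q|: x∈[2,5], y∈[2,3] → 3·1 = 3.
|P ∪ Q| = 21 − 3 = 18.00.

18.00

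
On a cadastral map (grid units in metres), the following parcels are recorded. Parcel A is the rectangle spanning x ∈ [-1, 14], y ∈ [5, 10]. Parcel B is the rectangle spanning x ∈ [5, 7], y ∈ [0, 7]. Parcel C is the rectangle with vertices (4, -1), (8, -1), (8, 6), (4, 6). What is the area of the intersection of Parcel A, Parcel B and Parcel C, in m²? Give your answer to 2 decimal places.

The intersection is the polygon with vertices (5,6), (7,6), (7,5), (5,5).
By the shoelace formula its area is 2.00.

2.00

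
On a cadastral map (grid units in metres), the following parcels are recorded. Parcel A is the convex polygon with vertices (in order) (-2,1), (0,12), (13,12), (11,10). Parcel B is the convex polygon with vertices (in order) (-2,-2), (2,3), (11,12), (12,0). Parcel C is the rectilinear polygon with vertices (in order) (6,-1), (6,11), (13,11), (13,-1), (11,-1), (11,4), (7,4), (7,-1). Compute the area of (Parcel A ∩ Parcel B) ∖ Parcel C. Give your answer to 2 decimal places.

0.89

|Parcel A ∩ Parcel B| = 6.6538.
|(Parcel A ∩ Parcel B) ∩ Parcel C| = 5.766.
|(Parcel A ∩ Parcel B) ∖ Parcel C| = 6.6538 − 5.766 = 0.89.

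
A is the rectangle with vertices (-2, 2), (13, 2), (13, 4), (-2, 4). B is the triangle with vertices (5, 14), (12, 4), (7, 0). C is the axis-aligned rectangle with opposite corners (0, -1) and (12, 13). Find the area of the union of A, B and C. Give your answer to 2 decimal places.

By inclusion–exclusion:
Individual areas: |A| = 30, |B| = 39, |C| = 168.
|A∩B| = 8.3571.
|A∩C|: x∈[0,12], y∈[2,4] → 12·2 = 24.
|B∩C| = 38.7214.
|A∩B∩C| = 8.3571.
|A ∪ B ∪ C| = 237 − 71.0786 + 8.3571 = 174.28.

174.28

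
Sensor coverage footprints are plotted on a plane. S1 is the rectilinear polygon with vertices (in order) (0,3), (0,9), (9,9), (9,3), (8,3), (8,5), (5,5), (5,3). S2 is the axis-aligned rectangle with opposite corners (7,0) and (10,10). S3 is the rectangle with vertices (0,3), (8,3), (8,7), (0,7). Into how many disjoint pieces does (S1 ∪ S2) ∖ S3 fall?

1

(S1 ∪ S2) ∖ S3 is a single connected region.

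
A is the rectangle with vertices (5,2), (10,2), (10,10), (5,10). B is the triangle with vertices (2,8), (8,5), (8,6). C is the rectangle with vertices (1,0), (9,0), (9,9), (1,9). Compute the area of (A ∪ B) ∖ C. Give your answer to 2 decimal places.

12.00

|A ∪ B| = 40.75.
|(A ∪ B) ∩ C| = 28.75.
|(A ∪ B) ∖ C| = 40.75 − 28.75 = 12.00.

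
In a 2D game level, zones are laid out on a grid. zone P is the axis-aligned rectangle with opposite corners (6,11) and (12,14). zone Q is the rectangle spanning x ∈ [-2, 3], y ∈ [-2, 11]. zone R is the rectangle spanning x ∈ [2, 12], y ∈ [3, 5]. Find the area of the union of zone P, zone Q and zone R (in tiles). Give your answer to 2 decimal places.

101.00

By inclusion–exclusion:
Individual areas: |zone P| = 18, |zone Q| = 65, |zone R| = 20.
|zone P∩zone Q| = 0 (no overlap).
|zone P∩zone R| = 0 (no overlap).
|zone Q∩zone R|: x∈[2,3], y∈[3,5] → 1·2 = 2.
|zone P∩zone Q∩zone R| = 0.
|zone P ∪ zone Q ∪ zone R| = 103 − 2 + 0 = 101.00.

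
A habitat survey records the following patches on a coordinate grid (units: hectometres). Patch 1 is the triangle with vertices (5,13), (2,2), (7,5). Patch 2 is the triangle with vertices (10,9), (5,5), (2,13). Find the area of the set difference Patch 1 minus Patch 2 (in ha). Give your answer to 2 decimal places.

|Patch 1| = 23, |Patch 1∩Patch 2| = 11.1279.
|Patch 1 ∖ Patch 2| = |Patch 1| − |Patch 1∩Patch 2| = 23 − 11.1279 = 11.87.

11.87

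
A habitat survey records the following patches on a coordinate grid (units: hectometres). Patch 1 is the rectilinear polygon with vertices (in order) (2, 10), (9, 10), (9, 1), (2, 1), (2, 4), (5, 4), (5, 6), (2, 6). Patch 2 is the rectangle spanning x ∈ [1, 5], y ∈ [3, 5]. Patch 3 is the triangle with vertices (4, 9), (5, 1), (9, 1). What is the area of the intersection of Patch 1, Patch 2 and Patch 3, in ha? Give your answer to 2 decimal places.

0.31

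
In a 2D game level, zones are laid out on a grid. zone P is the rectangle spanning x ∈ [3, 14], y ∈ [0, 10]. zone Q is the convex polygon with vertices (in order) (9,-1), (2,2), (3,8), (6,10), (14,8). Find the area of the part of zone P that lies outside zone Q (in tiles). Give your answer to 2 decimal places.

31.66

|zone P| = 110, |zone P∩zone Q| = 78.3413.
|zone P ∖ zone Q| = |zone P| − |zone P∩zone Q| = 110 − 78.3413 = 31.66.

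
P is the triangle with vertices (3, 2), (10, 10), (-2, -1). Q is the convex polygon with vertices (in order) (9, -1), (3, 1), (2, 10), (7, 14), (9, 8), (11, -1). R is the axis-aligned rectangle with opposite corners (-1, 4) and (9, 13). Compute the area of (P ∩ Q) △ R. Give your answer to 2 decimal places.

88.23

|P ∩ Q| = 5.6518.
|(P ∩ Q) ∩ R| = 3.7121.
|(P ∩ Q) △ R| = 5.6518 + 90 − 7.4242 = 88.23.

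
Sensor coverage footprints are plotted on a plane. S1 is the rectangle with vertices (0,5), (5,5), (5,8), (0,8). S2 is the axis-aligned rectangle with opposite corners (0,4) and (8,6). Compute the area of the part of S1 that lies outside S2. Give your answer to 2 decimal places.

|S1∩S2|: x∈[0,5], y∈[5,6] → 5·1 = 5.
|S1| = 15.
|S1 ∖ S2| = |S1| − |S1∩S2| = 15 − 5 = 10.00.

10.00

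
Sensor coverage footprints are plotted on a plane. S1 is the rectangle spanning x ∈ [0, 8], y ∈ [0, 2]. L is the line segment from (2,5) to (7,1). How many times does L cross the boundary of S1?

The segment meets the boundary at (5.75,2).

1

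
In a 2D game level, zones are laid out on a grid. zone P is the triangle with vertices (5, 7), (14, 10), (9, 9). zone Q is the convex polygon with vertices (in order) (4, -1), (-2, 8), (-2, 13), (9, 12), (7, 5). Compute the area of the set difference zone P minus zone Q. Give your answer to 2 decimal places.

2.29

|zone P| = 3, |zone P∩zone Q| = 0.7105.
|zone P ∖ zone Q| = |zone P| − |zone P∩zone Q| = 3 − 0.7105 = 2.29.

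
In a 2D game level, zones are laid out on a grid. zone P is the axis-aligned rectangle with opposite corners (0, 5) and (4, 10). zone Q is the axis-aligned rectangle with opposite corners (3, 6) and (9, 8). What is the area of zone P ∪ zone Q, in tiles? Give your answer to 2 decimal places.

30.00

By inclusion–exclusion:
Individual areas: |zone P| = 20, |zone Q| = 12.
|zone P∩zone Q|: x∈[3,4], y∈[6,8] → 1·2 = 2.
|zone P ∪ zone Q| = 32 − 2 = 30.00.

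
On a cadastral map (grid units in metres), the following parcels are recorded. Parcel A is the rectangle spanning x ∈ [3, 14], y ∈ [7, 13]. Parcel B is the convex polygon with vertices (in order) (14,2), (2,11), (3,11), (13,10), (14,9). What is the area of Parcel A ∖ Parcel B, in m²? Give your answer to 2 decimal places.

|Parcel A| = 66, |Parcel A∩Parcel B| = 30.4583.
|Parcel A ∖ Parcel B| = |Parcel A| − |Parcel A∩Parcel B| = 66 − 30.4583 = 35.54.

35.54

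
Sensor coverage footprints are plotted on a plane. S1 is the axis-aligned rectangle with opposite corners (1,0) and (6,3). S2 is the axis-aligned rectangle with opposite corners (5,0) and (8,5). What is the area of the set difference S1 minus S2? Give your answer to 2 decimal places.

12.00

|S1∩S2|: x∈[5,6], y∈[0,3] → 1·3 = 3.
|S1| = 15.
|S1 ∖ S2| = |S1| − |S1∩S2| = 15 − 3 = 12.00.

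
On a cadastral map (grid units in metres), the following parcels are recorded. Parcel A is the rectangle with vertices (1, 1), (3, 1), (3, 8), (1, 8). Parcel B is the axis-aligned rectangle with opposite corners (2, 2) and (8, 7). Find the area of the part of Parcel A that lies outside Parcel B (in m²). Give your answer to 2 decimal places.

|Parcel A∩Parcel B|: x∈[2,3], y∈[2,7] → 1·5 = 5.
|Parcel A| = 14.
|Parcel A ∖ Parcel B| = |Parcel A| − |Parcel A∩Parcel B| = 14 − 5 = 9.00.

9.00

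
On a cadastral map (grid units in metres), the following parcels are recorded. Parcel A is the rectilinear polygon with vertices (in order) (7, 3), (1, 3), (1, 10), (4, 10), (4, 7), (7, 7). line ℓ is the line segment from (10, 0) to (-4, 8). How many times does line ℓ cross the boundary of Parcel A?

The segment meets the boundary at (4.75,3), (1,5.143).

2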